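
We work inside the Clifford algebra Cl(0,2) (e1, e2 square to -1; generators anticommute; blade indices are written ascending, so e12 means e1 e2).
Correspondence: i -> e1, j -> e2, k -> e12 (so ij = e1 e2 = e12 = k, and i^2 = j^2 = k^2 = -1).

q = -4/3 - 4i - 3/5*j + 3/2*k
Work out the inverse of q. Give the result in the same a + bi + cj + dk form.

In blades: q = -4/3 - 4*e1 - 3/5*e2 + 3/2*e12.
With qbar = -4/3 + 4*e1 + 3/5*e2 - 3/2*e12 (scalar fixed, mapped units negated), q qbar = 18349/900 (the sum of squared coefficients), so q^-1 = qbar / (18349/900) = -1200/18349 + 3600/18349*e1 + 540/18349*e2 - 1350/18349*e12; translating back:
Answer: -1200/18349 + 3600/18349*i + 540/18349*j - 1350/18349*k


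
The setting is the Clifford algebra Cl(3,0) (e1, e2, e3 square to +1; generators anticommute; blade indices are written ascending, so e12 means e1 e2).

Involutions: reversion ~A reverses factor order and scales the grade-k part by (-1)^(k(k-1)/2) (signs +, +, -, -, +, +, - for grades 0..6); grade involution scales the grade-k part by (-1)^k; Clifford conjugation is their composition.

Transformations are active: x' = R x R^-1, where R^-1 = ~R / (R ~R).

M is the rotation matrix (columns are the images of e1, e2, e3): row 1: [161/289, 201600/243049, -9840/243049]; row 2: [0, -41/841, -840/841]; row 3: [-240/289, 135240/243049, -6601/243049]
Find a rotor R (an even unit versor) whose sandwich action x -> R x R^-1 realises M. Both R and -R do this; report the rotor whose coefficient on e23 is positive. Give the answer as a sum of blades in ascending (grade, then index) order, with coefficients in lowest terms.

Method: write R = a + b12*e12 + b13*e13 + b23*e23 with a^2 + b12^2 + b13^2 + b23^2 = 1 (so R^-1 = ~R). Expanding the columns R e_j ~R gives tr M = 4a^2 - 1 and, from the antisymmetric part, M21 - M12 = -4a*b12, M13 - M31 = 4a*b13, M32 - M23 = -4a*b23.
Here tr M = 116951/243049, so a^2 = (1 + tr M)/4 = 90000/243049 and a = ±300/493. Taking a = 300/493: M21 - M12 = -201600/243049, M13 - M31 = 192000/243049, M32 - M23 = 378000/243049, giving b12 = 168/493, b13 = 160/493, b23 = -315/493, i.e. R = 300/493 + 168/493*e12 + 160/493*e13 - 315/493*e23.
Its e23 coefficient is negative, so report the other preimage -R.
Answer: -300/493 - 168/493*e12 - 160/493*e13 + 315/493*e23. Why the constraint matters: R and -R act identically through the sandwich — M has trace 116951/243049 either way — so only the sign condition on e23 picks one of the two preimages.


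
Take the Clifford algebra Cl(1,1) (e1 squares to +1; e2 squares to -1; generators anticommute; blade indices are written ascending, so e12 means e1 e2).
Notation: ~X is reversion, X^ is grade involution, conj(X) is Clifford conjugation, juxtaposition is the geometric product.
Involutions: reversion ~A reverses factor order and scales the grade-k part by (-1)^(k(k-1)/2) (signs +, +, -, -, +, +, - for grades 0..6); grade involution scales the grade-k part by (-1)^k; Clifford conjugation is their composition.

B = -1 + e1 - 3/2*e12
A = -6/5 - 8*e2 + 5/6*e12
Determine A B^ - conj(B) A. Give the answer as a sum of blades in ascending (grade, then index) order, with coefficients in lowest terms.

first term: -1/20 + 66/5*e1 + 53/6*e2 - 211/30*e12
second term: 49/20 + 66/5*e1 + 43/6*e2 + 161/30*e12
Answer: -5/2 + 5/3*e2 - 62/5*e12


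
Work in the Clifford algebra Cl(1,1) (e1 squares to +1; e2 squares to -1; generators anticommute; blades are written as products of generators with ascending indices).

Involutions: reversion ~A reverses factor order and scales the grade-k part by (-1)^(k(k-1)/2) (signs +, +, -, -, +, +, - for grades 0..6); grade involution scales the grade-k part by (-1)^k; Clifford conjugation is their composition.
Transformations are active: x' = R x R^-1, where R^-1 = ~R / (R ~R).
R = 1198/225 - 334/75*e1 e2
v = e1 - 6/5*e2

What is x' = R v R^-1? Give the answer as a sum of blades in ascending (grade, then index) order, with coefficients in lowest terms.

~R = 1198/225 + 334/75*e1 e2, and R ~R = 17248/2025, so R^-1 = ~R / (17248/2025).
R v = -22/1125*e1 - 242/125*e2
Answer: -25099/24500*e1 - 29901/24500*e2


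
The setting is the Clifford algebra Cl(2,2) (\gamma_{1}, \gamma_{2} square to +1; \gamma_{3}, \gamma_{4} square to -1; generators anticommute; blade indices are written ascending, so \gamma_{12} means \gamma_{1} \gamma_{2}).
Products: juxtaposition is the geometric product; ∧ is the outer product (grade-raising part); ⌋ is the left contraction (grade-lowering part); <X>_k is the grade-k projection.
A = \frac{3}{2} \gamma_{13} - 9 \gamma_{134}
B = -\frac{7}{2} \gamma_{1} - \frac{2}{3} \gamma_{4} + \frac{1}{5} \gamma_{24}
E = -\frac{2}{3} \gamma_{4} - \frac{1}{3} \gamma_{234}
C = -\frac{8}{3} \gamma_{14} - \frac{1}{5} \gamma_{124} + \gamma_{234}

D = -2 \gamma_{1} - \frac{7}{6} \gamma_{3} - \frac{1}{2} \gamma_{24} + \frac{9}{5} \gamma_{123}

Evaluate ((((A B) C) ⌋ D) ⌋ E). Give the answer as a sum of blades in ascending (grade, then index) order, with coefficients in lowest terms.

step 1: \frac{21}{4} \gamma_{3} - 6 \gamma_{13} + \frac{63}{2} \gamma_{34} + \frac{9}{5} \gamma_{123} - \gamma_{134} - \frac{3}{10} \gamma_{1234}
step 2: \frac{3}{10} \gamma_{1} - \frac{63}{2} \gamma_{2} - \frac{391}{150} \gamma_{3} + \gamma_{12} + 84 \gamma_{13} + \frac{9}{5} \gamma_{14} + \frac{3}{5} \gamma_{23} + \frac{21}{4} \gamma_{24} - \frac{391}{25} \gamma_{34} + \frac{63}{10} \gamma_{123} - 6 \gamma_{124} + 14 \gamma_{134} - \frac{18}{5} \gamma_{234} - \frac{21}{20} \gamma_{1234}
step 3: \frac{9133}{1800} + \frac{27}{25} \gamma_{1} - \frac{756}{5} \gamma_{2} - \frac{9}{5} \gamma_{3} + \frac{63}{4} \gamma_{4} + \frac{1173}{250} \gamma_{12} + \frac{567}{10} \gamma_{13} + \frac{27}{50} \gamma_{23}
step 4: \frac{21}{2} - \frac{9619}{2700} \gamma_{4} + \frac{21}{4} \gamma_{23} + \frac{3}{5} \gamma_{24} + \frac{252}{5} \gamma_{34} - \frac{9133}{5400} \gamma_{234}
Answer: \frac{21}{2} - \frac{9619}{2700} \gamma_{4} + \frac{21}{4} \gamma_{23} + \frac{3}{5} \gamma_{24} + \frac{252}{5} \gamma_{34} - \frac{9133}{5400} \gamma_{234}


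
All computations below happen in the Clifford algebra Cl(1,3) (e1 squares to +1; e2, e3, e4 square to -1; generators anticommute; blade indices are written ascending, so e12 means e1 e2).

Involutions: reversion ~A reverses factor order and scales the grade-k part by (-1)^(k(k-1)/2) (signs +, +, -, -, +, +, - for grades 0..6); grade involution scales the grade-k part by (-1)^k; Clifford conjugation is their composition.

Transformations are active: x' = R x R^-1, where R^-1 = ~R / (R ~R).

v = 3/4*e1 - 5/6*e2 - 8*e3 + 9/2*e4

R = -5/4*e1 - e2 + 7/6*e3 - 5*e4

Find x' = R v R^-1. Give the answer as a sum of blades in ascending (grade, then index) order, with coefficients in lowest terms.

~R = -5/4*e1 - e2 + 7/6*e3 - 5*e4, and R ~R = -3715/144, so R^-1 = ~R / (-3715/144).
R v = 481/16 + 43/24*e12 + 73/8*e13 - 15/8*e14 + 323/36*e23 - 26/3*e24 - 139/4*e34
Answer: 6429/2972*e1 + 70523/22290*e2 + 19619/3715*e3 + 10629/1486*e4


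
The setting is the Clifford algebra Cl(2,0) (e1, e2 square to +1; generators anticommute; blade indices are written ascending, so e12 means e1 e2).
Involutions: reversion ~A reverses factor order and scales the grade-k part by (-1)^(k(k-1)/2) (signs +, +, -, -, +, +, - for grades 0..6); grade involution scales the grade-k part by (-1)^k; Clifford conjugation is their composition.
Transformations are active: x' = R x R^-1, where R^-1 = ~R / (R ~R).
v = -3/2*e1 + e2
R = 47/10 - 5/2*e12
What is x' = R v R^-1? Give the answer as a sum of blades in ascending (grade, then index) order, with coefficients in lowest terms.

~R = 47/10 + 5/2*e12, and R ~R = 1417/50, so R^-1 = ~R / (1417/50).
R v = -191/20*e1 + 19/20*e2
Answer: -2363/1417*e1 - 1941/2834*e2


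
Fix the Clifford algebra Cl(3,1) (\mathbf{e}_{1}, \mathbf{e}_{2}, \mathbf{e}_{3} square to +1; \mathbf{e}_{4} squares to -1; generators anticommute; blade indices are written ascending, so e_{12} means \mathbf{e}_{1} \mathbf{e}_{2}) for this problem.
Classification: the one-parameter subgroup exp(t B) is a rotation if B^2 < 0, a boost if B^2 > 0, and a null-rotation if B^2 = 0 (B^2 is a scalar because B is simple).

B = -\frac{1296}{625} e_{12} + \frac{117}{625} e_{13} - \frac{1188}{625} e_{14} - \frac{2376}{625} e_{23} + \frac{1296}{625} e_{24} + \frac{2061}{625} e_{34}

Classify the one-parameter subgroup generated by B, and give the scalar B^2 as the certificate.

B^2 term by term: the squares give (-\frac{1296}{625})^2*(e_{12})^2 + (\frac{117}{625})^2*(e_{13})^2 + (-\frac{1188}{625})^2*(e_{14})^2 + (-\frac{2376}{625})^2*(e_{23})^2 + (\frac{1296}{625})^2*(e_{24})^2 + (\frac{2061}{625})^2*(e_{34})^2 = \frac{1679616}{390625}*(-1) + \frac{13689}{390625}*(-1) + \frac{1411344}{390625}*(+1) + \frac{5645376}{390625}*(-1) + \frac{1679616}{390625}*(+1) + \frac{4247721}{390625}*(+1) = 0 (each basis 2-blade squares to minus the product of its generators' squares); cross terms between blades sharing an index anticommute and cancel; the commuting (index-disjoint) pairs give grade-4 terms 2*c*c'*(blade product), which cancel blade by blade — e_{1234}: -\frac{5342112}{390625} - \frac{303264}{390625} + \frac{5645376}{390625} = 0 — confirming B is simple. So B^2 = 0.
Answer: null-rotation, certificate B^2 = 0. The class reads off the invariant scalar 0 directly.


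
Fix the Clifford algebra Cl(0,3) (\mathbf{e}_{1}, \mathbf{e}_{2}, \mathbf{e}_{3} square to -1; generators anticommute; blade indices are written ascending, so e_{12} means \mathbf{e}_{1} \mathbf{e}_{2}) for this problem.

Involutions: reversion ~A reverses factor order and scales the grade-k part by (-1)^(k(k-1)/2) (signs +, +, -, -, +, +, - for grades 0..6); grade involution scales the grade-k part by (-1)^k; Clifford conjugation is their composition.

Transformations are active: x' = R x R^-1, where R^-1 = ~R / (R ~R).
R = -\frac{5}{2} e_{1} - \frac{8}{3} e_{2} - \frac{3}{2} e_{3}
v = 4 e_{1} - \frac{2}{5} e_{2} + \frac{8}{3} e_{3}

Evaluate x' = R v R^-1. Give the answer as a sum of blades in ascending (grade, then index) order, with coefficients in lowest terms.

~R = -\frac{5}{2} e_{1} - \frac{8}{3} e_{2} - \frac{3}{2} e_{3}, and R ~R = -\frac{281}{18}, so R^-1 = ~R / (-\frac{281}{18}).
R v = \frac{194}{15} + \frac{35}{3} e_{12} - \frac{2}{3} e_{13} - \frac{347}{45} e_{23}
Answer: \frac{40}{281} e_{1} + \frac{1354}{281} e_{2} - \frac{764}{4215} e_{3}


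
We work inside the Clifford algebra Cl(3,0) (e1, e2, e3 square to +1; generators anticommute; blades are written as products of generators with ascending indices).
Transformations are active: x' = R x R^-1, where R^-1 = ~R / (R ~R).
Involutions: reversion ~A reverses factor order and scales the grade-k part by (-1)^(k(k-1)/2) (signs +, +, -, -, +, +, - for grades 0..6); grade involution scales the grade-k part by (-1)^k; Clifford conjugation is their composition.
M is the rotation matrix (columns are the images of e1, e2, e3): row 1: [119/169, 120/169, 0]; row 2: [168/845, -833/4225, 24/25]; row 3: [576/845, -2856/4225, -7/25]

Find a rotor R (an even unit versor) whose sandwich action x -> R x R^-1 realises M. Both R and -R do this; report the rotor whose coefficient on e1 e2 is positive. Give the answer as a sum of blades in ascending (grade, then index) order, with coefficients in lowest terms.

Method: write R = a + b12*e1 e2 + b13*e1 e3 + b23*e2 e3 with a^2 + b12^2 + b13^2 + b23^2 = 1 (so R^-1 = ~R). Expanding the columns R e_j ~R gives tr M = 4a^2 - 1 and, from the antisymmetric part, M21 - M12 = -4a*b12, M13 - M31 = 4a*b13, M32 - M23 = -4a*b23.
Here tr M = 959/4225, so a^2 = (1 + tr M)/4 = 1296/4225 and a = ±36/65. Taking a = 36/65: M21 - M12 = -432/845, M13 - M31 = -576/845, M32 - M23 = -6912/4225, giving b12 = 3/13, b13 = -4/13, b23 = 48/65, i.e. R = 36/65 + 3/13*e1 e2 - 4/13*e1 e3 + 48/65*e2 e3.
Its e1 e2 coefficient is already positive.
Answer: 36/65 + 3/13*e1 e2 - 4/13*e1 e3 + 48/65*e2 e3. Recall the cover is two-to-one: with M of trace 959/4225, both preimages act alike, and the stated e1 e2 sign chooses the sheet.


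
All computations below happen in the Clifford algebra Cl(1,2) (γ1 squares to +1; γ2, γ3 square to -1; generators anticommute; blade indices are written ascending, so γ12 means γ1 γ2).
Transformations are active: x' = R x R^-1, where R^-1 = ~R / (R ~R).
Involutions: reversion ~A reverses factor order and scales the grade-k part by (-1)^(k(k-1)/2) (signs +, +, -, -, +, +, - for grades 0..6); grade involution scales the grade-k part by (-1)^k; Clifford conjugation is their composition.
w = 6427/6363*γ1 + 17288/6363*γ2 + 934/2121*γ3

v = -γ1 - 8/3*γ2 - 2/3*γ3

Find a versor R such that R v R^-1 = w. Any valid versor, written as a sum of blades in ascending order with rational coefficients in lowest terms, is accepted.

Here q(v) = q(w) = -59/9; the classical choice R = v + w = 64/6363*γ1 + 320/6363*γ2 - 160/707*γ3 then realises v -> w under the sandwich.
Answer: 64/6363*γ1 + 320/6363*γ2 - 160/707*γ3


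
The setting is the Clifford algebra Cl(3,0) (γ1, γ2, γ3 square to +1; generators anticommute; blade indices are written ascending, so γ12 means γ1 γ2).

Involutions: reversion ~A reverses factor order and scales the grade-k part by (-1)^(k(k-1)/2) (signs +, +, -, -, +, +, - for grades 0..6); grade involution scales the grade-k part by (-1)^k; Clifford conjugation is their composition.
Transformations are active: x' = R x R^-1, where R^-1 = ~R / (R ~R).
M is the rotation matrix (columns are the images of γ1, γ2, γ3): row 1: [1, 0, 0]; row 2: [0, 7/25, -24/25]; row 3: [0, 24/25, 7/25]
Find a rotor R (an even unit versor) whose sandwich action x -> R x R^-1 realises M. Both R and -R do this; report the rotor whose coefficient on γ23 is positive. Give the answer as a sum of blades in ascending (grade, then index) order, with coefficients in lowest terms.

Method: write R = a + b12*γ12 + b13*γ13 + b23*γ23 with a^2 + b12^2 + b13^2 + b23^2 = 1 (so R^-1 = ~R). Expanding the columns R e_j ~R gives tr M = 4a^2 - 1 and, from the antisymmetric part, M21 - M12 = -4a*b12, M13 - M31 = 4a*b13, M32 - M23 = -4a*b23.
Here tr M = 39/25, so a^2 = (1 + tr M)/4 = 16/25 and a = ±4/5. Taking a = 4/5: M21 - M12 = 0, M13 - M31 = 0, M32 - M23 = 48/25, giving b12 = 0, b13 = 0, b23 = -3/5, i.e. R = 4/5 - 3/5*γ23.
Its γ23 coefficient is negative, so report the other preimage -R.
Answer: -4/5 + 3/5*γ23. Why the constraint matters: R and -R act identically through the sandwich — M has trace 39/25 either way — so only the sign condition on γ23 picks one of the two preimages.


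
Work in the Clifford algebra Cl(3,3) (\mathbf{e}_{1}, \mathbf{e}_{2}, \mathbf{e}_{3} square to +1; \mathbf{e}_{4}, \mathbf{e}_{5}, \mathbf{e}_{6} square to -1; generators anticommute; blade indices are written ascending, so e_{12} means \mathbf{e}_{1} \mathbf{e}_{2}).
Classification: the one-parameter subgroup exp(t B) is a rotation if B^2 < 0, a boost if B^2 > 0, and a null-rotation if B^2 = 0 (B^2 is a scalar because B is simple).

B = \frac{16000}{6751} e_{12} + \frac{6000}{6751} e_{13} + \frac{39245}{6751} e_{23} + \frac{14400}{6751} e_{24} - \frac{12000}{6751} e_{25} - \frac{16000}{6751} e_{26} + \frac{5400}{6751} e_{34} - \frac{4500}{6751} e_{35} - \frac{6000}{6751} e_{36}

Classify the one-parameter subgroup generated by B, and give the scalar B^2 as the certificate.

B^2 term by term: the squares give (\frac{16000}{6751})^2*(e_{12})^2 + (\frac{6000}{6751})^2*(e_{13})^2 + (\frac{39245}{6751})^2*(e_{23})^2 + (\frac{14400}{6751})^2*(e_{24})^2 + (-\frac{12000}{6751})^2*(e_{25})^2 + (-\frac{16000}{6751})^2*(e_{26})^2 + (\frac{5400}{6751})^2*(e_{34})^2 + (-\frac{4500}{6751})^2*(e_{35})^2 + (-\frac{6000}{6751})^2*(e_{36})^2 = \frac{256000000}{45576001}*(-1) + \frac{36000000}{45576001}*(-1) + \frac{1540170025}{45576001}*(-1) + \frac{207360000}{45576001}*(+1) + \frac{144000000}{45576001}*(+1) + \frac{256000000}{45576001}*(+1) + \frac{29160000}{45576001}*(+1) + \frac{20250000}{45576001}*(+1) + \frac{36000000}{45576001}*(+1) = -25 (each basis 2-blade squares to minus the product of its generators' squares); cross terms between blades sharing an index anticommute and cancel; the commuting (index-disjoint) pairs give grade-4 terms 2*c*c'*(blade product), which cancel blade by blade — e_{1234}: \frac{172800000}{45576001} - \frac{172800000}{45576001} = 0; e_{1235}: -\frac{144000000}{45576001} + \frac{144000000}{45576001} = 0; e_{1236}: -\frac{192000000}{45576001} + \frac{192000000}{45576001} = 0; e_{2345}: \frac{129600000}{45576001} - \frac{129600000}{45576001} = 0; e_{2346}: \frac{172800000}{45576001} - \frac{172800000}{45576001} = 0; e_{2356}: -\frac{144000000}{45576001} + \frac{144000000}{45576001} = 0 — confirming B is simple. So B^2 = -25.
Answer: rotation, certificate B^2 = -25. Because -25 is invariant under every versor sandwich, the classification follows from its sign alone.


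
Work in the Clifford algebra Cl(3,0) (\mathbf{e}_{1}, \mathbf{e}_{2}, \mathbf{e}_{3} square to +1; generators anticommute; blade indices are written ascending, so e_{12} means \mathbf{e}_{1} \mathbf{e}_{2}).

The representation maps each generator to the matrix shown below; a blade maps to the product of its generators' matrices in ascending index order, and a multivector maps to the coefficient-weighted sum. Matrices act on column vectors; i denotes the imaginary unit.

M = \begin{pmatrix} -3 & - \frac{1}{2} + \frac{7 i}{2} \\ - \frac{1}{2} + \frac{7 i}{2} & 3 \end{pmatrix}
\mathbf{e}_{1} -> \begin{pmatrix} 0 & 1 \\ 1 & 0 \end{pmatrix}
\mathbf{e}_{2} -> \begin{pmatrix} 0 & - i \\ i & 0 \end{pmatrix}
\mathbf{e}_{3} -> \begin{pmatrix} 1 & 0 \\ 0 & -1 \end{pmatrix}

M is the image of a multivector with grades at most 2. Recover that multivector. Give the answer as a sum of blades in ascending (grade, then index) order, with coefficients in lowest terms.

Method: 1, rho(e_{1}), rho(e_{2}), rho(e_{3}) form a trace-orthogonal basis of the 2x2 complex matrices (tr(X Y) = 2 if X = Y, else 0), so M = m0*1 + m1*rho(e_{1}) + m2*rho(e_{2}) + m3*rho(e_{3}) with m0 = tr(M)/2 = 0, m1 = tr(M rho(e_{1}))/2 = - \frac{1}{2} + \frac{7 i}{2}, m2 = tr(M rho(e_{2}))/2 = 0, m3 = tr(M rho(e_{3}))/2 = -3.
Multiplying table entries, the bivector images are rho(e_{12}) = i*rho(e_{3}), rho(e_{13}) = -i*rho(e_{2}), rho(e_{23}) = i*rho(e_{1}); with real blade coefficients the real parts of m0..m3 are the coefficients of 1, e_{1}, e_{2}, e_{3} and the imaginary parts give the bivectors (e_{23}: Im m1, e_{13}: -Im m2, e_{12}: Im m3).
Answer: -\frac{1}{2} e_{1} - 3 e_{3} + \frac{7}{2} e_{23}


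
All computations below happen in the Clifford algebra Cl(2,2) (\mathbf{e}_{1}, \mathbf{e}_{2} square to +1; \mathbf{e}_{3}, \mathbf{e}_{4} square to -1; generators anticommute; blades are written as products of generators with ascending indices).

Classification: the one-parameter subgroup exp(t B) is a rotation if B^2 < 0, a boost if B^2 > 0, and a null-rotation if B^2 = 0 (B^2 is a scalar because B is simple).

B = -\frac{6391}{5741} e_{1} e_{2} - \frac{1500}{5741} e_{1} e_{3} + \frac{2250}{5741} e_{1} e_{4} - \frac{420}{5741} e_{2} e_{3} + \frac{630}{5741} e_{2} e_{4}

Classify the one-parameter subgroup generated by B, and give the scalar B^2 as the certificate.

B^2 term by term: the squares give (-\frac{6391}{5741})^2*(e_{1} e_{2})^2 + (-\frac{1500}{5741})^2*(e_{1} e_{3})^2 + (\frac{2250}{5741})^2*(e_{1} e_{4})^2 + (-\frac{420}{5741})^2*(e_{2} e_{3})^2 + (\frac{630}{5741})^2*(e_{2} e_{4})^2 = \frac{40844881}{32959081}*(-1) + \frac{2250000}{32959081}*(+1) + \frac{5062500}{32959081}*(+1) + \frac{176400}{32959081}*(+1) + \frac{396900}{32959081}*(+1) = -1 (each basis 2-blade squares to minus the product of its generators' squares); cross terms between blades sharing an index anticommute and cancel; the commuting (index-disjoint) pairs give grade-4 terms 2*c*c'*(blade product), which cancel blade by blade — e_{1} e_{2} e_{3} e_{4}: \frac{1890000}{32959081} - \frac{1890000}{32959081} = 0 — confirming B is simple. So B^2 = -1.
Answer: rotation, certificate B^2 = -1. Because -1 is invariant under every versor sandwich, the classification follows from its sign alone.


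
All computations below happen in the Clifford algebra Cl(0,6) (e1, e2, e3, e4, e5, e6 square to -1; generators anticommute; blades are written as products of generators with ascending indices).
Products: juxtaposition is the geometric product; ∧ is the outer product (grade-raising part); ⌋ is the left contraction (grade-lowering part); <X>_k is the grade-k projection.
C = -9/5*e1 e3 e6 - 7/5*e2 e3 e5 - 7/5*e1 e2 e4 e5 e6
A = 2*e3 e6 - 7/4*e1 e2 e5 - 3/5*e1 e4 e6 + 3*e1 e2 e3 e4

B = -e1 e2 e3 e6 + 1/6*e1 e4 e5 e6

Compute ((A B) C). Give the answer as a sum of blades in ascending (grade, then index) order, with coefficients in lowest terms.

step 1: 1/10*e5 + 2*e1 e2 + 3*e4 e6 + 3/5*e2 e3 e4 + 7/24*e2 e4 e6 + 7/4*e3 e5 e6 - 1/3*e1 e3 e4 e5 - 1/2*e2 e3 e5 e6
step 2: -7/10*e6 + 329/120*e1 e5 + 7/50*e2 e3 - 49/20*e2 e6 + 21/25*e4 e5 - 7/15*e1 e2 e4 - 33/10*e1 e2 e5 + 47/10*e1 e3 e4 + 14/5*e1 e3 e5 - 47/15*e2 e3 e6 + 11/5*e4 e5 e6 + 77/40*e1 e2 e3 e4 + 47/50*e1 e2 e4 e6 + 33/50*e1 e3 e5 e6 - 49/120*e3 e4 e5 e6 + 21/5*e2 e3 e4 e5 e6
Answer: -7/10*e6 + 329/120*e1 e5 + 7/50*e2 e3 - 49/20*e2 e6 + 21/25*e4 e5 - 7/15*e1 e2 e4 - 33/10*e1 e2 e5 + 47/10*e1 e3 e4 + 14/5*e1 e3 e5 - 47/15*e2 e3 e6 + 11/5*e4 e5 e6 + 77/40*e1 e2 e3 e4 + 47/50*e1 e2 e4 e6 + 33/50*e1 e3 e5 e6 - 49/120*e3 e4 e5 e6 + 21/5*e2 e3 e4 e5 e6


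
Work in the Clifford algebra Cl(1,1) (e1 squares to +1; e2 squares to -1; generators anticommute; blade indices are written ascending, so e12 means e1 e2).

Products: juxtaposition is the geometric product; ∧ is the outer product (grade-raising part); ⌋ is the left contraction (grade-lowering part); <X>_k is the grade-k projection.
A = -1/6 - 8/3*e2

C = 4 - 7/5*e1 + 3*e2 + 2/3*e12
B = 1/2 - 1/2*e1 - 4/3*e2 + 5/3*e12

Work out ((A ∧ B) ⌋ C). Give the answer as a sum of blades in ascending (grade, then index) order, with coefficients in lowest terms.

step 1: -1/12 + 1/12*e1 - 10/9*e2 - 29/18*e12
step 2: 977/540 - 337/540*e1 - 7/36*e2 - 1/18*e12
Answer: 977/540 - 337/540*e1 - 7/36*e2 - 1/18*e12


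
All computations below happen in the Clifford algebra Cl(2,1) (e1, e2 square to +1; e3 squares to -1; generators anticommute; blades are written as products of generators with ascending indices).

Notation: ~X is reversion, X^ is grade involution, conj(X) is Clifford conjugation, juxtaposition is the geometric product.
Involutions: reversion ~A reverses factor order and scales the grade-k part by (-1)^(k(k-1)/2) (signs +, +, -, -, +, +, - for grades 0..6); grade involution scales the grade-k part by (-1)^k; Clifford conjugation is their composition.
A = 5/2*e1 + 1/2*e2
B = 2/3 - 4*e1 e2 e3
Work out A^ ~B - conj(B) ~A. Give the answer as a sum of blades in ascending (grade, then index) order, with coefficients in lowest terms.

first term: -5/3*e1 - 1/3*e2 + 2*e1 e3 - 10*e2 e3
second term: 5/3*e1 + 1/3*e2 + 2*e1 e3 - 10*e2 e3
Answer: -10/3*e1 - 2/3*e2


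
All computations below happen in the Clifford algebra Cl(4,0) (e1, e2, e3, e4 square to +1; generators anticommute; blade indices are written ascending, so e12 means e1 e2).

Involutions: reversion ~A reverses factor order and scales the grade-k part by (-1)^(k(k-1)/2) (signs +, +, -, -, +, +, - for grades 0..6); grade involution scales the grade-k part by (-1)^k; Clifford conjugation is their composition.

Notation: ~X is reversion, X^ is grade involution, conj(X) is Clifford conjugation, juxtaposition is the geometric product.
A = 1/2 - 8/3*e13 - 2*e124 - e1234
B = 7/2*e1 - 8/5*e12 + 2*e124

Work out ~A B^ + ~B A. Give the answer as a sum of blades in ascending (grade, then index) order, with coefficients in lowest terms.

first term: 4 - 7/4*e1 + 22/3*e3 + 16/5*e4 - 4/5*e12 - 64/15*e23 - 7*e24 - 8/5*e34 - e124 - 53/6*e234
second term: -4 + 7/4*e1 - 22/3*e3 + 16/5*e4 + 4/5*e12 + 64/15*e23 - 7*e24 + 8/5*e34 - e124 - 53/6*e234
Answer: 32/5*e4 - 14*e24 - 2*e124 - 53/3*e234


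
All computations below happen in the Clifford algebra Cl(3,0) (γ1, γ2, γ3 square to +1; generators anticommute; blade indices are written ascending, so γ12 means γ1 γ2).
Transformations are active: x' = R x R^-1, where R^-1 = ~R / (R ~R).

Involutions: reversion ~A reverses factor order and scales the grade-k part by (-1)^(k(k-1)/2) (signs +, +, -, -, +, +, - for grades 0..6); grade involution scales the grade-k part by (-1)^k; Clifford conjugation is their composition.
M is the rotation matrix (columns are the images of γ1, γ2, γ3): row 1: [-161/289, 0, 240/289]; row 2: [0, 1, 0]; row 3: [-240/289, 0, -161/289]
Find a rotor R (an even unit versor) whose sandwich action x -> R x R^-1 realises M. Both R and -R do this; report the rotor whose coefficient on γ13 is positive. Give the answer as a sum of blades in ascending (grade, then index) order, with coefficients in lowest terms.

Method: write R = a + b12*γ12 + b13*γ13 + b23*γ23 with a^2 + b12^2 + b13^2 + b23^2 = 1 (so R^-1 = ~R). Expanding the columns R e_j ~R gives tr M = 4a^2 - 1 and, from the antisymmetric part, M21 - M12 = -4a*b12, M13 - M31 = 4a*b13, M32 - M23 = -4a*b23.
Here tr M = -33/289, so a^2 = (1 + tr M)/4 = 64/289 and a = ±8/17. Taking a = 8/17: M21 - M12 = 0, M13 - M31 = 480/289, M32 - M23 = 0, giving b12 = 0, b13 = 15/17, b23 = 0, i.e. R = 8/17 + 15/17*γ13.
Its γ13 coefficient is already positive.
Answer: 8/17 + 15/17*γ13. Note: both R and -R realise this M (trace -33/289); the covering map identifies them, and the γ13-coefficient sign is the tie-breaker.


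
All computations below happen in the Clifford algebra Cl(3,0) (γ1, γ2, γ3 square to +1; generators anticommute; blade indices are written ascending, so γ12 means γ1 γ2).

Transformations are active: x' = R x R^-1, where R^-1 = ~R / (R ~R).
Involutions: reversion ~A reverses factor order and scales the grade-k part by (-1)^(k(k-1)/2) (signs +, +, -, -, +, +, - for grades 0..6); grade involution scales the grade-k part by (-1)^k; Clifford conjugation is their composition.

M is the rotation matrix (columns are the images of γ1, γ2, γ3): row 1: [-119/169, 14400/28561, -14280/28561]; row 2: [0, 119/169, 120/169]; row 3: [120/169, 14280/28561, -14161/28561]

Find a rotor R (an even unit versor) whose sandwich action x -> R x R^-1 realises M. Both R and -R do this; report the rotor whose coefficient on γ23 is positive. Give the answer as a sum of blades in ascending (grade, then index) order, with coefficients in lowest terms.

Method: write R = a + b12*γ12 + b13*γ13 + b23*γ23 with a^2 + b12^2 + b13^2 + b23^2 = 1 (so R^-1 = ~R). Expanding the columns R e_j ~R gives tr M = 4a^2 - 1 and, from the antisymmetric part, M21 - M12 = -4a*b12, M13 - M31 = 4a*b13, M32 - M23 = -4a*b23.
Here tr M = -14161/28561, so a^2 = (1 + tr M)/4 = 3600/28561 and a = ±60/169. Taking a = 60/169: M21 - M12 = -14400/28561, M13 - M31 = -34560/28561, M32 - M23 = -6000/28561, giving b12 = 60/169, b13 = -144/169, b23 = 25/169, i.e. R = 60/169 + 60/169*γ12 - 144/169*γ13 + 25/169*γ23.
Its γ23 coefficient is already positive.
Answer: 60/169 + 60/169*γ12 - 144/169*γ13 + 25/169*γ23. Note: both R and -R realise this M (trace -14161/28561); the covering map identifies them, and the γ23-coefficient sign is the tie-breaker.


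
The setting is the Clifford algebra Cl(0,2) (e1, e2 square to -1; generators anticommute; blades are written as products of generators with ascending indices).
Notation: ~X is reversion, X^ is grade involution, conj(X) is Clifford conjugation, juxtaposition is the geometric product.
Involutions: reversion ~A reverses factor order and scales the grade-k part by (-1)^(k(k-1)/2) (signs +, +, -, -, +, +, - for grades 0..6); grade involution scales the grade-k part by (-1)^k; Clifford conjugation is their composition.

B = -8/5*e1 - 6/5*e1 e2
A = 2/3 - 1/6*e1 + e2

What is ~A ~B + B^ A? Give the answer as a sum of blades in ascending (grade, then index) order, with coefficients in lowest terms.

first term: -4/15 + 2/15*e1 + 1/5*e2 + 12/5*e1 e2
second term: 4/15 + 34/15*e1 + 1/5*e2 + 4/5*e1 e2
Answer: 12/5*e1 + 2/5*e2 + 16/5*e1 e2


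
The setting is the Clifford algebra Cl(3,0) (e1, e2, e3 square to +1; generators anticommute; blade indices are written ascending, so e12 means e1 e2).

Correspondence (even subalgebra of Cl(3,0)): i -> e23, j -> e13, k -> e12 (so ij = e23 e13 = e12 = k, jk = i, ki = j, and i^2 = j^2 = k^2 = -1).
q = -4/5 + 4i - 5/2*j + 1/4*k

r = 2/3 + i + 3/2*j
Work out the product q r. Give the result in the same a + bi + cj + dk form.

In blades: q = -4/5 + 1/4*e12 - 5/2*e13 + 4*e23, r = 2/3 + 3/2*e13 + e23.
Distribute q over r term by term (generator squares from the signature, products reordered to ascending indices): (-4/5)*r = -8/15 - 6/5*e13 - 4/5*e23; (1/4*e12)*r = 1/6*e12 + 1/4*e13 - 3/8*e23; (-5/2*e13)*r = 15/4 + 5/2*e12 - 5/3*e13; (4*e23)*r = -4 + 6*e12 + 8/3*e23.
Sum: -47/60 + 26/3*e12 - 157/60*e13 + 179/120*e23; translating back through the correspondence:
Answer: -47/60 + 179/120*i - 157/60*j + 26/3*k


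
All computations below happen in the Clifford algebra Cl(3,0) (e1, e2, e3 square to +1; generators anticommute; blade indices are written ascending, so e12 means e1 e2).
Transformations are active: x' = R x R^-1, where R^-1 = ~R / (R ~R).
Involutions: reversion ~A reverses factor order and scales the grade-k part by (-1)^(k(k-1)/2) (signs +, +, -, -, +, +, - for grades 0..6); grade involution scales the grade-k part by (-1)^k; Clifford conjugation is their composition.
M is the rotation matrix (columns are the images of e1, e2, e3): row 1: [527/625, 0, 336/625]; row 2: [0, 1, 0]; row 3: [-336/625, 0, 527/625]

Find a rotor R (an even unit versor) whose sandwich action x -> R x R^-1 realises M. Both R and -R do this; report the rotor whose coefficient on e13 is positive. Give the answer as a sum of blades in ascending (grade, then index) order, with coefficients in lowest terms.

Method: write R = a + b12*e12 + b13*e13 + b23*e23 with a^2 + b12^2 + b13^2 + b23^2 = 1 (so R^-1 = ~R). Expanding the columns R e_j ~R gives tr M = 4a^2 - 1 and, from the antisymmetric part, M21 - M12 = -4a*b12, M13 - M31 = 4a*b13, M32 - M23 = -4a*b23.
Here tr M = 1679/625, so a^2 = (1 + tr M)/4 = 576/625 and a = ±24/25. Taking a = 24/25: M21 - M12 = 0, M13 - M31 = 672/625, M32 - M23 = 0, giving b12 = 0, b13 = 7/25, b23 = 0, i.e. R = 24/25 + 7/25*e13.
Its e13 coefficient is already positive.
Answer: 24/25 + 7/25*e13. Recall the cover is two-to-one: with M of trace 1679/625, both preimages act alike, and the stated e13 sign chooses the sheet.


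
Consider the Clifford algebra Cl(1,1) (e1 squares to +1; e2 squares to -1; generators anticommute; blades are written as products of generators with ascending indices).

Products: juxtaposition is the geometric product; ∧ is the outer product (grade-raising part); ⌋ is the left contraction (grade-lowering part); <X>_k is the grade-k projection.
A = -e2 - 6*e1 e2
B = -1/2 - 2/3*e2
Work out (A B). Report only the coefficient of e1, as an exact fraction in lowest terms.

step 1: -2/3 - 4*e1 + 1/2*e2 + 3*e1 e2
Answer: -4


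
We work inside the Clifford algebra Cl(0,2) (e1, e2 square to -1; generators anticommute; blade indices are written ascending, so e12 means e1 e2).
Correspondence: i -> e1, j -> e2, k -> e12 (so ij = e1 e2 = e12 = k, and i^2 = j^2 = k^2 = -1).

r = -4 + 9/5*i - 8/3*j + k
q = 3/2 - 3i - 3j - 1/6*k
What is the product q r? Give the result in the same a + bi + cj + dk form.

In blades: q = 3/2 - 3*e1 - 3*e2 - 1/6*e12, r = -4 + 9/5*e1 - 8/3*e2 + e12.
Distribute q over r term by term (generator squares from the signature, products reordered to ascending indices): (3/2)*r = -6 + 27/10*e1 - 4*e2 + 3/2*e12; (-3*e1)*r = 27/5 + 12*e1 + 3*e2 + 8*e12; (-3*e2)*r = -8 - 3*e1 + 12*e2 + 27/5*e12; (-1/6*e12)*r = 1/6 - 4/9*e1 - 3/10*e2 + 2/3*e12.
Sum: -253/30 + 1013/90*e1 + 107/10*e2 + 467/30*e12; translating back through the correspondence:
Answer: -253/30 + 1013/90*i + 107/10*j + 467/30*k


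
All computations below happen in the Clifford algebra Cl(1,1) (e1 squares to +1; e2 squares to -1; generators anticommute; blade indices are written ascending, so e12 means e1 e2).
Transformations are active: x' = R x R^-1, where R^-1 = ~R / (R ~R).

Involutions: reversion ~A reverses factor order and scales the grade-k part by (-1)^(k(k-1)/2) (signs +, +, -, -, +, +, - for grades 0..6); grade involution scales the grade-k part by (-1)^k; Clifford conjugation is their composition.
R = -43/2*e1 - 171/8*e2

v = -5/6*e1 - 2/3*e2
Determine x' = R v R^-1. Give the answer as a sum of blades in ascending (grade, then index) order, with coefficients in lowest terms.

~R = -43/2*e1 - 171/8*e2, and R ~R = 343/64, so R^-1 = ~R / (343/64).
R v = 11/3 - 167/48*e12
Answer: -58829/2058*e1 - 29410/1029*e2


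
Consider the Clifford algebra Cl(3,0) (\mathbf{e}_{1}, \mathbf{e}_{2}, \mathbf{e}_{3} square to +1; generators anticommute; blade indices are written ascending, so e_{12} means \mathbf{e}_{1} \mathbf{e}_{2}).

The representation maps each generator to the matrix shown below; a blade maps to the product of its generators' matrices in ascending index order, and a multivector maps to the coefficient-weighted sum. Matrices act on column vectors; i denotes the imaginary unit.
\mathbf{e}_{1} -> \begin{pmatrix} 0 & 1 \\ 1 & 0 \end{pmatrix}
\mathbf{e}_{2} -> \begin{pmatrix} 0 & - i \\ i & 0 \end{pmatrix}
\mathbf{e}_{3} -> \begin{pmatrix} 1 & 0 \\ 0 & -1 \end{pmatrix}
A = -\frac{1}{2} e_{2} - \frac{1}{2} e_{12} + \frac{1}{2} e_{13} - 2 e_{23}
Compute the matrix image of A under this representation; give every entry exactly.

Bivector images (products of the table entries): rho(e_{12}) = rho(\mathbf{e}_{1})rho(\mathbf{e}_{2}) = \begin{pmatrix} i & 0 \\ 0 & - i \end{pmatrix}; rho(e_{13}) = rho(\mathbf{e}_{1})rho(\mathbf{e}_{3}) = \begin{pmatrix} 0 & -1 \\ 1 & 0 \end{pmatrix}; rho(e_{23}) = rho(\mathbf{e}_{2})rho(\mathbf{e}_{3}) = \begin{pmatrix} 0 & i \\ i & 0 \end{pmatrix}.
M = (-\frac{1}{2})*rho(e_{2}) + (-\frac{1}{2})*rho(e_{12}) + (\frac{1}{2})*rho(e_{13}) + (-2)*rho(e_{23}), summed entrywise:
Answer: \begin{pmatrix} - \frac{i}{2} & - \frac{1}{2} - \frac{3 i}{2} \\ \frac{1}{2} - \frac{5 i}{2} & \frac{i}{2} \end{pmatrix}


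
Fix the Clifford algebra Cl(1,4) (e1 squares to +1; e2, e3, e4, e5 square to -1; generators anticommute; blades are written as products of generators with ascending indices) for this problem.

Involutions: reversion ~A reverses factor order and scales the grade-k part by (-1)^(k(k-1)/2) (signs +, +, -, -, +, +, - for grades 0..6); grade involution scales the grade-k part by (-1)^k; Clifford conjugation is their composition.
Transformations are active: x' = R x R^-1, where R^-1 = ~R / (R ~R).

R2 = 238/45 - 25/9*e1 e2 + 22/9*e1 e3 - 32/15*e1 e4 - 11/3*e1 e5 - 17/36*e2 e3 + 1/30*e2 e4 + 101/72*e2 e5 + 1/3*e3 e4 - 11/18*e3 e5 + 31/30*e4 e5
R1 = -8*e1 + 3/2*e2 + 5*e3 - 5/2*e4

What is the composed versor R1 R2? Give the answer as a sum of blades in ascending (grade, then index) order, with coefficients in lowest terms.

Distribute over the terms of R1 (each basis-blade product reordered to ascending indices, repeated generators contracted through their squares):
(-8*e1) R2 = -1904/45*e1 + 200/9*e2 - 176/9*e3 + 256/15*e4 + 88/3*e5 + 34/9*e1 e2 e3 - 4/15*e1 e2 e4 - 101/9*e1 e2 e5 - 8/3*e1 e3 e4 + 44/9*e1 e3 e5 - 124/15*e1 e4 e5
(3/2*e2) R2 = -25/6*e1 + 119/15*e2 + 17/24*e3 - 1/20*e4 - 101/48*e5 - 11/3*e1 e2 e3 + 16/5*e1 e2 e4 + 11/2*e1 e2 e5 + 1/2*e2 e3 e4 - 11/12*e2 e3 e5 + 31/20*e2 e4 e5
(5*e3) R2 = 110/9*e1 - 85/36*e2 + 238/9*e3 - 5/3*e4 + 55/18*e5 - 125/9*e1 e2 e3 + 32/3*e1 e3 e4 + 55/3*e1 e3 e5 - 1/6*e2 e3 e4 - 505/72*e2 e3 e5 + 31/6*e3 e4 e5
(-5/2*e4) R2 = 16/3*e1 - 1/12*e2 - 5/6*e3 - 119/9*e4 + 31/12*e5 + 125/18*e1 e2 e4 - 55/9*e1 e3 e4 - 55/6*e1 e4 e5 + 85/72*e2 e3 e4 + 505/144*e2 e4 e5 - 55/36*e3 e4 e5
Summing the partial products and collecting blades:
Answer: -2603/90*e1 + 1247/45*e2 + 487/72*e3 + 383/180*e4 + 4733/144*e5 - 124/9*e1 e2 e3 + 889/90*e1 e2 e4 - 103/18*e1 e2 e5 + 17/9*e1 e3 e4 + 209/9*e1 e3 e5 - 523/30*e1 e4 e5 + 109/72*e2 e3 e4 - 571/72*e2 e3 e5 + 3641/720*e2 e4 e5 + 131/36*e3 e4 e5


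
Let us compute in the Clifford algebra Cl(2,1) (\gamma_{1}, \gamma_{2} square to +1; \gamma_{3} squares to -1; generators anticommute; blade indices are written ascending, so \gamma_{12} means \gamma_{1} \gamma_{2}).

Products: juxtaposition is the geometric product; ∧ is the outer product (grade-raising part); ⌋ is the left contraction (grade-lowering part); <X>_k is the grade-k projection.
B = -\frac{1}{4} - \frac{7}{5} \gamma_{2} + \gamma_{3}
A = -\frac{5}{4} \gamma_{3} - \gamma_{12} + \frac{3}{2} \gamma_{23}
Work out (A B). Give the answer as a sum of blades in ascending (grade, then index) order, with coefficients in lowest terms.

step 1: \frac{5}{4} + \frac{7}{5} \gamma_{1} - \frac{3}{2} \gamma_{2} + \frac{193}{80} \gamma_{3} + \frac{1}{4} \gamma_{12} - \frac{17}{8} \gamma_{23} - \gamma_{123}
Answer: \frac{5}{4} + \frac{7}{5} \gamma_{1} - \frac{3}{2} \gamma_{2} + \frac{193}{80} \gamma_{3} + \frac{1}{4} \gamma_{12} - \frac{17}{8} \gamma_{23} - \gamma_{123}


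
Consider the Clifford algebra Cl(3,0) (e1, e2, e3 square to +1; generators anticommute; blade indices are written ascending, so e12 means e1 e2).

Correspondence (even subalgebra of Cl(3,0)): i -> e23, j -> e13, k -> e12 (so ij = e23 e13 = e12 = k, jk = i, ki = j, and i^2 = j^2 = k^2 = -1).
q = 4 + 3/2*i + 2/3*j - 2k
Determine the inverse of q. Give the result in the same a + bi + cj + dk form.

In blades: q = 4 - 2*e12 + 2/3*e13 + 3/2*e23.
With qbar = 4 + 2*e12 - 2/3*e13 - 3/2*e23 (scalar fixed, mapped units negated), q qbar = 817/36 (the sum of squared coefficients), so q^-1 = qbar / (817/36) = 144/817 + 72/817*e12 - 24/817*e13 - 54/817*e23; translating back:
Answer: 144/817 - 54/817*i - 24/817*j + 72/817*k


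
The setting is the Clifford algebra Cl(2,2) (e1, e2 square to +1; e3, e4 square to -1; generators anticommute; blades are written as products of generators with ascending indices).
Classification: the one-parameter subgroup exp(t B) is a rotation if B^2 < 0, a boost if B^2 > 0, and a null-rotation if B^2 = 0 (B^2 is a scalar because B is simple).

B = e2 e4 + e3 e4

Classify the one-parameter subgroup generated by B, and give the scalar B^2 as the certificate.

B^2 term by term: the squares give (1)^2*(e2 e4)^2 + (1)^2*(e3 e4)^2 = 1*(+1) + 1*(-1) = 0 (each basis 2-blade squares to minus the product of its generators' squares); cross terms between blades sharing an index anticommute and cancel. So B^2 = 0.
Answer: null-rotation, certificate B^2 = 0. Why this suffices: the scalar 0 survives any versor conjugation, so its sign alone determines the class however B is presented.


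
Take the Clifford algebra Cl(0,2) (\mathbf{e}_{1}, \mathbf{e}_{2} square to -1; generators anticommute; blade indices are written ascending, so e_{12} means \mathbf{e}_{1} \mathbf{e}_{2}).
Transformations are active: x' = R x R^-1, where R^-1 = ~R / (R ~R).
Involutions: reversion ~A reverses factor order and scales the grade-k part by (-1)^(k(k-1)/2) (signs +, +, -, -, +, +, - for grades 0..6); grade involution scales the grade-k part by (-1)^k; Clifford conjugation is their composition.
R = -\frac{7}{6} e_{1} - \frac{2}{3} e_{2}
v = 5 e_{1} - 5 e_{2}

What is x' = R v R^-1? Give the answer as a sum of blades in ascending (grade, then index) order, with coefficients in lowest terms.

~R = -\frac{7}{6} e_{1} - \frac{2}{3} e_{2}, and R ~R = -\frac{65}{36}, so R^-1 = ~R / (-\frac{65}{36}).
R v = \frac{5}{2} + \frac{55}{6} e_{12}
Answer: -\frac{23}{13} e_{1} + \frac{89}{13} e_{2}


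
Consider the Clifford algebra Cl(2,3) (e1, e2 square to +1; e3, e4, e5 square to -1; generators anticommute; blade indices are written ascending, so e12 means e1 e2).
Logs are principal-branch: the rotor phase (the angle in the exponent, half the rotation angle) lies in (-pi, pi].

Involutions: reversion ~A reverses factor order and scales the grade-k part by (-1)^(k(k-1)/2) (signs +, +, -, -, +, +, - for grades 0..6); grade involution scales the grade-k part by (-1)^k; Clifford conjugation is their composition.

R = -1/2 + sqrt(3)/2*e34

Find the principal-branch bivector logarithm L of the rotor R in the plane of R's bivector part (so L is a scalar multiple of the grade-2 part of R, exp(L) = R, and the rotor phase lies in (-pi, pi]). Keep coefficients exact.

The scalar part of R is -1/2, and that scalar determines the rotor phase on the principal branch; recovering the unit plane as bivector-part over sine of the phase gives L = phase * plane.
Concretely: cos(phase) = -1/2 gives phase = ±2*pi/3, and since phase/sin(phase) is even the sign is immaterial: L = (phase/sin(phase)) * <R>_2 = (4*sqrt(3)*pi/9) * <R>_2.
Answer: 2*pi/3*e34
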